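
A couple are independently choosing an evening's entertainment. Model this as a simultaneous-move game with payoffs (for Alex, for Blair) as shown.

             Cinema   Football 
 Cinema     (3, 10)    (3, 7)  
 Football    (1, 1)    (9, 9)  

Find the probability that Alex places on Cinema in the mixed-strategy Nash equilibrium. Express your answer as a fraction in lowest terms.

8/11

Alex's mix p on Cinema must make Blair indifferent between Cinema and Football.
Blair's payoff from Cinema: 10p + 1(1−p). From Football: 7p + 9(1−p).
Set equal: 3p = 8(1−p) → p = 8/11.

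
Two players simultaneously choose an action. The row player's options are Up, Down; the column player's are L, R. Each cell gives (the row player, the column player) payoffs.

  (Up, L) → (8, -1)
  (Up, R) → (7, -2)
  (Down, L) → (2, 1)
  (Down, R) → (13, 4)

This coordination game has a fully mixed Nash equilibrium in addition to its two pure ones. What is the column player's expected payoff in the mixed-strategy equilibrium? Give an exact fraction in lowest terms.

-1/2

The row player mixes with probability p on Up, chosen so the column player is indifferent: (-1)p + 1(1−p) = (-2)p + 4(1−p) gives p = 3/4.
The column player's expected payoff is (-1)·3/4 + 1·1/4 = -1/2.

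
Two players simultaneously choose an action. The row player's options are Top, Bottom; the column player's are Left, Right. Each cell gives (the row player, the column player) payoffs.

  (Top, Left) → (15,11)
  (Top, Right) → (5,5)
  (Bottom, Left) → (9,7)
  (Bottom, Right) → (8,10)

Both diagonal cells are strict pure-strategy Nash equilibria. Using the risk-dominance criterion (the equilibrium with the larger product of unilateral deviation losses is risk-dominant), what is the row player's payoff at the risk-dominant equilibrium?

At (Top, Left): the row player loses 15 − 9 = 6 by deviating; the column player loses 11 − 5 = 6. Product = 6·6 = 36.
At (Bottom, Right): the row player loses 8 − 5 = 3 by deviating; the column player loses 10 − 7 = 3. Product = 3·3 = 9.
36 > 9, so (Top, Left) is risk-dominant. The row player's payoff there is 15.

15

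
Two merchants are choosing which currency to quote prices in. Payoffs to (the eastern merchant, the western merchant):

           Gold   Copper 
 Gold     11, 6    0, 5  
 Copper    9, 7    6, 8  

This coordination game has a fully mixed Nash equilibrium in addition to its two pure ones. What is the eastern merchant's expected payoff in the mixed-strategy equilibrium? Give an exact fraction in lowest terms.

The western merchant mixes with probability q on Gold, chosen so the eastern merchant is indifferent: 11q + 0(1−q) = 9q + 6(1−q) gives q = 3/4.
The eastern merchant's expected payoff (from either row, since indifferent) is 11·3/4 + 0·1/4 = 33/4.

33/4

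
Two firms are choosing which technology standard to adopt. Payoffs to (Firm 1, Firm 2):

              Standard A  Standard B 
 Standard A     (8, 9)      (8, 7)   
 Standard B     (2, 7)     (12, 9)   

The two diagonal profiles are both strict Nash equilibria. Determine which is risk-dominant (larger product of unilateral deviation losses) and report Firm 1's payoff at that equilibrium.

8

At both Standard A: Firm 1 loses 8 − 2 = 6 by deviating; Firm 2 loses 9 − 7 = 2. Product = 6·2 = 12.
At both Standard B: Firm 1 loses 12 − 8 = 4 by deviating; Firm 2 loses 9 − 7 = 2. Product = 4·2 = 8.
12 > 8, so both Standard A is risk-dominant. Firm 1's payoff there is 8.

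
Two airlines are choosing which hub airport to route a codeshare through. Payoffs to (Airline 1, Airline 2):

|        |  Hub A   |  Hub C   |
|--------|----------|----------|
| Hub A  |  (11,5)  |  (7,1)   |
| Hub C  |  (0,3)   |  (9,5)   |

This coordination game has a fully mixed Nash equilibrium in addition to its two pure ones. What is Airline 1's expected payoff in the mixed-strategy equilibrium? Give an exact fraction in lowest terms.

99/13

Airline 2 mixes with probability q on Hub A, chosen so Airline 1 is indifferent: 11q + 7(1−q) = 0q + 9(1−q) gives q = 2/13.
Airline 1's expected payoff (from either row, since indifferent) is 11·2/13 + 7·11/13 = 99/13.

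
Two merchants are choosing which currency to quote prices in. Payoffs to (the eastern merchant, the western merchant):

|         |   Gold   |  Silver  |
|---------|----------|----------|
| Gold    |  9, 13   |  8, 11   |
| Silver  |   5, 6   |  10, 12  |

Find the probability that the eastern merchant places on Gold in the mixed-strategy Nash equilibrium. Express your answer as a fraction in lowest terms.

The eastern merchant's mix p on Gold must make the western merchant indifferent between Gold and Silver.
The western merchant's payoff from Gold: 13p + 6(1−p). From Silver: 11p + 12(1−p).
Set equal: 2p = 6(1−p) → p = 6/8 = 3/4.

3/4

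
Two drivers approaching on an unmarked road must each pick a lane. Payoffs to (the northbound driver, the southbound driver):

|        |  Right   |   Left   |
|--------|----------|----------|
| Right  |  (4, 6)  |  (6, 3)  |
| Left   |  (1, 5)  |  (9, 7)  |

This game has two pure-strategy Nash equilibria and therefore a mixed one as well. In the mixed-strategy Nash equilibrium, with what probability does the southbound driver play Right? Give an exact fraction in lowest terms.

The southbound driver's mix q on Right must make the northbound driver indifferent between Right and Left.
The northbound driver's payoff from Right: 4q + 6(1−q). From Left: 1q + 9(1−q).
Set equal: 3q = 3(1−q) → q = 3/6 = 1/2.

1/2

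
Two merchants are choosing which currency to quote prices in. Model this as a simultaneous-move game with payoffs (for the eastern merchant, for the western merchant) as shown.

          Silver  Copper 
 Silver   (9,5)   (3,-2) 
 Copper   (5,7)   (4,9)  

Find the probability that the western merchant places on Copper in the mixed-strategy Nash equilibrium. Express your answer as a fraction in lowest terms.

4/5

The western merchant's mix q on Silver must make the eastern merchant indifferent between Silver and Copper.
The eastern merchant's payoff from Silver: 9q + 3(1−q). From Copper: 5q + 4(1−q).
Set equal: 4q = 1(1−q) → q = 1/5.
Probability on Copper is 1 − 1/5 = 4/5.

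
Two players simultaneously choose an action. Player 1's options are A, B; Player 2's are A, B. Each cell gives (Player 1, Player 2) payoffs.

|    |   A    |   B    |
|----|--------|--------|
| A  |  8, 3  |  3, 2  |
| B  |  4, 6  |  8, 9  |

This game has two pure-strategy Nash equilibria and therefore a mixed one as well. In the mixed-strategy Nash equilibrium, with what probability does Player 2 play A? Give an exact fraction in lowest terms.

5/9

Player 2's mix q on A must make Player 1 indifferent between A and B.
Player 1's payoff from A: 8q + 3(1−q). From B: 4q + 8(1−q).
Set equal: 4q = 5(1−q) → q = 5/9.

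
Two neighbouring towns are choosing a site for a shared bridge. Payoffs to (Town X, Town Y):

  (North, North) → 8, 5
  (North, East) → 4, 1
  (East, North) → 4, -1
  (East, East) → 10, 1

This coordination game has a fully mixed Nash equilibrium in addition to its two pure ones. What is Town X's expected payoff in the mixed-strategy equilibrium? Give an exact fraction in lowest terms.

32/5

Town Y mixes with probability q on North, chosen so Town X is indifferent: 8q + 4(1−q) = 4q + 10(1−q) gives q = 3/5.
Town X's expected payoff (from either row, since indifferent) is 8·3/5 + 4·2/5 = 32/5.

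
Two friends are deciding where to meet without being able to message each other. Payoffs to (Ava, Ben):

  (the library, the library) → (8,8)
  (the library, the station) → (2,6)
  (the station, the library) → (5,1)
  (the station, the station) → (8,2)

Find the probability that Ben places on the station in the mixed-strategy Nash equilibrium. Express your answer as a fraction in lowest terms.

1/3

Ben's mix q on the library must make Ava indifferent between the library and the station.
Ava's payoff from the library: 8q + 2(1−q). From the station: 5q + 8(1−q).
Set equal: 3q = 6(1−q) → q = 6/9 = 2/3.
Probability on the station is 1 − 2/3 = 1/3.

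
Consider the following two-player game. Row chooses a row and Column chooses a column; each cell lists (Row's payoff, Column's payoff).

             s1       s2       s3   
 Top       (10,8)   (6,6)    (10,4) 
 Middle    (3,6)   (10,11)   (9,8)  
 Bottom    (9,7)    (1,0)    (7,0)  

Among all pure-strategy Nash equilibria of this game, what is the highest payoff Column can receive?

11

(Top, s1) is a pure NE (Row: 10 ≥ 9; Column: 8 ≥ 6). Column gets 8.
(Middle, s2) is a pure NE (Row: 10 ≥ 6; Column: 11 ≥ 8). Column gets 11.
Every other cell has a profitable deviation for at least one player. Highest of {8, 11} is 11.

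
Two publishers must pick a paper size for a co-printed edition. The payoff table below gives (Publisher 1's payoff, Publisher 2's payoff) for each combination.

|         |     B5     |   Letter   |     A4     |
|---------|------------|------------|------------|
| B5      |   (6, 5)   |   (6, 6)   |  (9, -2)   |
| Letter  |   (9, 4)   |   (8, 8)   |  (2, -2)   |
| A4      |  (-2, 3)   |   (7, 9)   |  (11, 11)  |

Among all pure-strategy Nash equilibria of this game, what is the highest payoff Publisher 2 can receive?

Both Letter is a pure NE (Publisher 1: 8 ≥ 7; Publisher 2: 8 ≥ 4). Publisher 2 gets 8.
Both A4 is a pure NE (Publisher 1: 11 ≥ 9; Publisher 2: 11 ≥ 9). Publisher 2 gets 11.
Every other cell has a profitable deviation for at least one player. Highest of {8, 11} is 11.

11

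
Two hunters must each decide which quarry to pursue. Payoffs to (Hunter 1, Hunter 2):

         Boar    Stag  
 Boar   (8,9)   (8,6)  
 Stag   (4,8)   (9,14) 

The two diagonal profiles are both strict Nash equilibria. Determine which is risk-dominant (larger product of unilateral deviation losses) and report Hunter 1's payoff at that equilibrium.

8

At both Boar: Hunter 1 loses 8 − 4 = 4 by deviating; Hunter 2 loses 9 − 6 = 3. Product = 4·3 = 12.
At both Stag: Hunter 1 loses 9 − 8 = 1 by deviating; Hunter 2 loses 14 − 8 = 6. Product = 1·6 = 6.
12 > 6, so both Boar is risk-dominant. Hunter 1's payoff there is 8.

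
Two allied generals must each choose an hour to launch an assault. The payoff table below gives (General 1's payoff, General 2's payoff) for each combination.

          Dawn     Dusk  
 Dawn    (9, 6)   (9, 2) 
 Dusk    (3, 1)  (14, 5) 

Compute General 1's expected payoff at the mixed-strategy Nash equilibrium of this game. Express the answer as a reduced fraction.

9

General 2 mixes with probability q on Dawn, chosen so General 1 is indifferent: 9q + 9(1−q) = 3q + 14(1−q) gives q = 5/11.
General 1's expected payoff (from either row, since indifferent) is 9·5/11 + 9·6/11 = 9.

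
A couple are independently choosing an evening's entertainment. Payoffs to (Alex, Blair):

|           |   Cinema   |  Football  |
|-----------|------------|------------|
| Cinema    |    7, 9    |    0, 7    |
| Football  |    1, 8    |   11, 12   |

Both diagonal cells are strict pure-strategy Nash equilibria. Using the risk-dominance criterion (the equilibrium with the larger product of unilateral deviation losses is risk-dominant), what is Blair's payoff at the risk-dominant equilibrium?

At both Cinema: Alex loses 7 − 1 = 6 by deviating; Blair loses 9 − 7 = 2. Product = 6·2 = 12.
At both Football: Alex loses 11 − 0 = 11 by deviating; Blair loses 12 − 8 = 4. Product = 11·4 = 44.
44 > 12, so both Football is risk-dominant. Blair's payoff there is 12.

12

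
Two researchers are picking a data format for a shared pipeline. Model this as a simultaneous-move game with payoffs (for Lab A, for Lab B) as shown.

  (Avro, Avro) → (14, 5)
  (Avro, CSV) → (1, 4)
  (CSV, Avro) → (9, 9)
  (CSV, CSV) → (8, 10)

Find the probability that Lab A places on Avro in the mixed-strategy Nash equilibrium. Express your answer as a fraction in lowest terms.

Lab A's mix p on Avro must make Lab B indifferent between Avro and CSV.
Lab B's payoff from Avro: 5p + 9(1−p). From CSV: 4p + 10(1−p).
Set equal: 1p = 1(1−p) → p = 1/2.

1/2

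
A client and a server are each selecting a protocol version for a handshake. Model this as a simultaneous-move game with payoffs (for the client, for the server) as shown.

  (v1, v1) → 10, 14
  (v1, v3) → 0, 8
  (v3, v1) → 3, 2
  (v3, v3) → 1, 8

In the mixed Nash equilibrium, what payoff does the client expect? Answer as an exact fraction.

The server mixes with probability q on v1, chosen so the client is indifferent: 10q + 0(1−q) = 3q + 1(1−q) gives q = 1/8.
The client's expected payoff (from either row, since indifferent) is 10·1/8 + 0·7/8 = 5/4.

5/4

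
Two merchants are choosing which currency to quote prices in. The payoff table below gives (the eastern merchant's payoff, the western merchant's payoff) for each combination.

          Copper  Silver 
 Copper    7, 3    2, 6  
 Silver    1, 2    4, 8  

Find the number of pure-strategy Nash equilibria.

Both Silver: the eastern merchant gets 4 (best alternative 2); the western merchant gets 8 (best alternative 2). Neither deviates — NE.
Both Copper is not a NE: the western merchant would switch to Silver (6 > 3).
No other cell survives both best-response checks, so there is 1 pure NE.

1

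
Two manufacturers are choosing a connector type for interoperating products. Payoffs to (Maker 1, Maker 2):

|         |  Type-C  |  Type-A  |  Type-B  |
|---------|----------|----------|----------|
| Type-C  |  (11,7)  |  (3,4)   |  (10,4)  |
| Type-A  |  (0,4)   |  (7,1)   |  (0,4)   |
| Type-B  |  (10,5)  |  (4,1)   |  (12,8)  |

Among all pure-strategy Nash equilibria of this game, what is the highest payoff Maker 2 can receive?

Both Type-C is a pure NE (Maker 1: 11 ≥ 10; Maker 2: 7 ≥ 4). Maker 2 gets 7.
Both Type-B is a pure NE (Maker 1: 12 ≥ 10; Maker 2: 8 ≥ 5). Maker 2 gets 8.
Every other cell has a profitable deviation for at least one player. Highest of {7, 8} is 8.

8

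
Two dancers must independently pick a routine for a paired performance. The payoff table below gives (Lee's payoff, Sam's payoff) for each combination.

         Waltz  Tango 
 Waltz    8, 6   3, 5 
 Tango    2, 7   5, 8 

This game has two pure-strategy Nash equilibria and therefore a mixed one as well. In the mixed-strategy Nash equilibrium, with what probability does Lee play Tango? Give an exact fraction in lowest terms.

Lee's mix p on Waltz must make Sam indifferent between Waltz and Tango.
Sam's payoff from Waltz: 6p + 7(1−p). From Tango: 5p + 8(1−p).
Set equal: 1p = 1(1−p) → p = 1/2.
Probability on Tango is 1 − 1/2 = 1/2.

1/2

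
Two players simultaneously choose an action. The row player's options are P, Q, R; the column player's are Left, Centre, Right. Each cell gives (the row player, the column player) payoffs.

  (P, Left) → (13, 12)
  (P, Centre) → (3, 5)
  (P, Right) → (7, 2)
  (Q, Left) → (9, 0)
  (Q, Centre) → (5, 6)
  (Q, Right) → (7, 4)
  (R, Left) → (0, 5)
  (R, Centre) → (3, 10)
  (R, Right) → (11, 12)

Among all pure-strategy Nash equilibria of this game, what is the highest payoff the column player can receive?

(P, Left) is a pure NE (the row player: 13 ≥ 9; the column player: 12 ≥ 5). The column player gets 12.
(Q, Centre) is a pure NE (the row player: 5 ≥ 3; the column player: 6 ≥ 4). The column player gets 6.
(R, Right) is a pure NE (the row player: 11 ≥ 7; the column player: 12 ≥ 10). The column player gets 12.
Every other cell has a profitable deviation for at least one player. Highest of {12, 6, 12} is 12.

12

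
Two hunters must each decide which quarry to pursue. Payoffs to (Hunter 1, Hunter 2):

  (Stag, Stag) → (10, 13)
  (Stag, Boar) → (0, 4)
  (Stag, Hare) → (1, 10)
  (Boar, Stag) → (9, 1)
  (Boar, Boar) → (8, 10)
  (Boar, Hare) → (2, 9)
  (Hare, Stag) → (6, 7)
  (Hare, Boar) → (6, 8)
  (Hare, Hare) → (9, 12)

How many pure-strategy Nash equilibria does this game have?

Both Stag: Hunter 1 gets 10 (best alternative 9); Hunter 2 gets 13 (best alternative 10). Neither deviates — NE.
Both Boar: Hunter 1 gets 8 (best alternative 6); Hunter 2 gets 10 (best alternative 9). Neither deviates — NE.
Both Hare: Hunter 1 gets 9 (best alternative 2); Hunter 2 gets 12 (best alternative 8). Neither deviates — NE.
(Boar, Stag) is not a NE: Hunter 1 would switch to Stag (10 > 9).
No other cell survives both best-response checks, so there are 3 pure NE.

3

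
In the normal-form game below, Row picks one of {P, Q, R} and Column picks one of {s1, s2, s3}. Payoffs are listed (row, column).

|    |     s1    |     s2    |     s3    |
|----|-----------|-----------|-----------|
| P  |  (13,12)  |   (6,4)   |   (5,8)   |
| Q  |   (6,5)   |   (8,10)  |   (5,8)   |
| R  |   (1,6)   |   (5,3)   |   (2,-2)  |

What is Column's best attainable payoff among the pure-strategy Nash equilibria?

12

(P, s1) is a pure NE (Row: 13 ≥ 6; Column: 12 ≥ 8). Column gets 12.
(Q, s2) is a pure NE (Row: 8 ≥ 6; Column: 10 ≥ 8). Column gets 10.
Every other cell has a profitable deviation for at least one player. Highest of {12, 10} is 12.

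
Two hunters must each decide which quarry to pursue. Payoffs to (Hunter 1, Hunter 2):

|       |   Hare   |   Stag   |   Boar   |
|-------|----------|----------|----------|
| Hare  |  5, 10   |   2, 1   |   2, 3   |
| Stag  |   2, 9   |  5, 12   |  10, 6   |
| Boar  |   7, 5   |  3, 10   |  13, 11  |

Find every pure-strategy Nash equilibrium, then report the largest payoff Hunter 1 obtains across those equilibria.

Both Stag is a pure NE (Hunter 1: 5 ≥ 3; Hunter 2: 12 ≥ 9). Hunter 1 gets 5.
Both Boar is a pure NE (Hunter 1: 13 ≥ 10; Hunter 2: 11 ≥ 10). Hunter 1 gets 13.
Every other cell has a profitable deviation for at least one player. Highest of {5, 13} is 13.

13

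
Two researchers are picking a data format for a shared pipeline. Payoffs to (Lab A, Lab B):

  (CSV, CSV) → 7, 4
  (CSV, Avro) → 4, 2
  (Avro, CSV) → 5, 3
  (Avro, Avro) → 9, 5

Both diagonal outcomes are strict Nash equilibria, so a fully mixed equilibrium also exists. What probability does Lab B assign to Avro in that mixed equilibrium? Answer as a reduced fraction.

2/7

Lab B's mix q on CSV must make Lab A indifferent between CSV and Avro.
Lab A's payoff from CSV: 7q + 4(1−q). From Avro: 5q + 9(1−q).
Set equal: 2q = 5(1−q) → q = 5/7.
Probability on Avro is 1 − 5/7 = 2/7.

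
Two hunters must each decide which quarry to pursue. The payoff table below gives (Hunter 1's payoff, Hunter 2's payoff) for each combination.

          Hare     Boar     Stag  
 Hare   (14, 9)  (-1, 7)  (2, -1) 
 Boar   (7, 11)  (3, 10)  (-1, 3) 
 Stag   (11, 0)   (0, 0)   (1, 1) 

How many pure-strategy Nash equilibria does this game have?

1

Both Hare: Hunter 1 gets 14 (best alternative 11); Hunter 2 gets 9 (best alternative 7). Neither deviates — NE.
Both Stag is not a NE: Hunter 1 would switch to Hare (2 > 1).
No other cell survives both best-response checks, so there is 1 pure NE.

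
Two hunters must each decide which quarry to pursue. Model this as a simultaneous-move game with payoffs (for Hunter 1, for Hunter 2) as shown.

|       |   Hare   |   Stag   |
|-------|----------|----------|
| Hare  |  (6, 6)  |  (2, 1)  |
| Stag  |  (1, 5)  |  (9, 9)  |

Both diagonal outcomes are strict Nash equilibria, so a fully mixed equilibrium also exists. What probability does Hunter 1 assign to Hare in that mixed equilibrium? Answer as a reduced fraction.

4/9

Hunter 1's mix p on Hare must make Hunter 2 indifferent between Hare and Stag.
Hunter 2's payoff from Hare: 6p + 5(1−p). From Stag: 1p + 9(1−p).
Set equal: 5p = 4(1−p) → p = 4/9.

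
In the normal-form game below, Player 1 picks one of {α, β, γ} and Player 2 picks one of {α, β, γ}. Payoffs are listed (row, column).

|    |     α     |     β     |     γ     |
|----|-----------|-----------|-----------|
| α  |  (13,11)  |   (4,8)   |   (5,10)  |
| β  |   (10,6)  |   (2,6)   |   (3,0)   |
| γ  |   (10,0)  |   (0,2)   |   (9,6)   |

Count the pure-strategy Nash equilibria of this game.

2

Both α: Player 1 gets 13 (best alternative 10); Player 2 gets 11 (best alternative 10). Neither deviates — NE.
Both γ: Player 1 gets 9 (best alternative 5); Player 2 gets 6 (best alternative 2). Neither deviates — NE.
Both β is not a NE: Player 1 would switch to α (4 > 2).
No other cell survives both best-response checks, so there are 2 pure NE.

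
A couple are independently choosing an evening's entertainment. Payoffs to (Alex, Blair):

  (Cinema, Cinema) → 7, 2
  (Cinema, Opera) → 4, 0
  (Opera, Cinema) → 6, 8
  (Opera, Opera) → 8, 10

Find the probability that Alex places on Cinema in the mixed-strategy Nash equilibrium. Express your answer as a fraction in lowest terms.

Alex's mix p on Cinema must make Blair indifferent between Cinema and Opera.
Blair's payoff from Cinema: 2p + 8(1−p). From Opera: 0p + 10(1−p).
Set equal: 2p = 2(1−p) → p = 2/4 = 1/2.

1/2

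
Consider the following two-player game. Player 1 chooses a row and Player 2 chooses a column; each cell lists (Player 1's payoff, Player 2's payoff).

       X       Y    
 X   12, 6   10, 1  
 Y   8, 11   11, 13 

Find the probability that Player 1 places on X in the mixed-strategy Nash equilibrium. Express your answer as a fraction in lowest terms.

2/7

Player 1's mix p on X must make Player 2 indifferent between X and Y.
Player 2's payoff from X: 6p + 11(1−p). From Y: 1p + 13(1−p).
Set equal: 5p = 2(1−p) → p = 2/7.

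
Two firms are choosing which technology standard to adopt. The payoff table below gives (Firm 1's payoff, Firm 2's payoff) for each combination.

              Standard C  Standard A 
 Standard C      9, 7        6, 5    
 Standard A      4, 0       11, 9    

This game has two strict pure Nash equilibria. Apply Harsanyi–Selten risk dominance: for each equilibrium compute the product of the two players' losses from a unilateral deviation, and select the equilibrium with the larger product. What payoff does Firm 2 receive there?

9

At both Standard C: Firm 1 loses 9 − 4 = 5 by deviating; Firm 2 loses 7 − 5 = 2. Product = 5·2 = 10.
At both Standard A: Firm 1 loses 11 − 6 = 5 by deviating; Firm 2 loses 9 − 0 = 9. Product = 5·9 = 45.
45 > 10, so both Standard A is risk-dominant. Firm 2's payoff there is 9.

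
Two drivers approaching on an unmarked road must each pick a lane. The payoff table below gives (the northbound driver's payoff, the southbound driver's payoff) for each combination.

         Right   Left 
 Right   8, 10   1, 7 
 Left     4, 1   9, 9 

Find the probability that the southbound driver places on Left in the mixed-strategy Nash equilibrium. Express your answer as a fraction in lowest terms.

1/3

The southbound driver's mix q on Right must make the northbound driver indifferent between Right and Left.
The northbound driver's payoff from Right: 8q + 1(1−q). From Left: 4q + 9(1−q).
Set equal: 4q = 8(1−q) → q = 8/12 = 2/3.
Probability on Left is 1 − 2/3 = 1/3.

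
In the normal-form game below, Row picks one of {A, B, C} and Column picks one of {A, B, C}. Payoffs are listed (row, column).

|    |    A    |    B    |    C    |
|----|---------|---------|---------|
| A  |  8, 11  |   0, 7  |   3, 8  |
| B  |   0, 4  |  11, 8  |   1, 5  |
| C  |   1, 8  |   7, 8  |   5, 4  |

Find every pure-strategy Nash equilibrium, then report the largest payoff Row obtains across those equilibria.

Both A is a pure NE (Row: 8 ≥ 1; Column: 11 ≥ 8). Row gets 8.
Both B is a pure NE (Row: 11 ≥ 7; Column: 8 ≥ 5). Row gets 11.
Every other cell has a profitable deviation for at least one player. Highest of {8, 11} is 11.

11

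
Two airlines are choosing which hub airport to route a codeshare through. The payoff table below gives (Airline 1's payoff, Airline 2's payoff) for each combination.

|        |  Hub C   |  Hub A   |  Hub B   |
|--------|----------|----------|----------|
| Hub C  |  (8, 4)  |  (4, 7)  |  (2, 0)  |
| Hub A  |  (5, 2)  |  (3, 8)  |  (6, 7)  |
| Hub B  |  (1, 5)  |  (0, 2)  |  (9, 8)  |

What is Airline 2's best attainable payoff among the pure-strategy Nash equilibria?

8

(Hub C, Hub A) is a pure NE (Airline 1: 4 ≥ 3; Airline 2: 7 ≥ 4). Airline 2 gets 7.
Both Hub B is a pure NE (Airline 1: 9 ≥ 6; Airline 2: 8 ≥ 5). Airline 2 gets 8.
Every other cell has a profitable deviation for at least one player. Highest of {7, 8} is 8.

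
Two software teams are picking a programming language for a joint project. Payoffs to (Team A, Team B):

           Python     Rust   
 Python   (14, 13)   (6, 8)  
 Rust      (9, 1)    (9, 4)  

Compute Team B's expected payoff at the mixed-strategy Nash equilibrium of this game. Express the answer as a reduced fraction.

Team A mixes with probability p on Python, chosen so Team B is indifferent: 13p + 1(1−p) = 8p + 4(1−p) gives p = 3/8.
Team B's expected payoff is 13·3/8 + 1·5/8 = 11/2.

11/2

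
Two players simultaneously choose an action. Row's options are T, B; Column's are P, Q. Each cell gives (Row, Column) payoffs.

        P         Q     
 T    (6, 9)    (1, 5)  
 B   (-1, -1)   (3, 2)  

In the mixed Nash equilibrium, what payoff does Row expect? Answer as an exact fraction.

Column mixes with probability q on P, chosen so Row is indifferent: 6q + 1(1−q) = (-1)q + 3(1−q) gives q = 2/9.
Row's expected payoff (from either row, since indifferent) is 6·2/9 + 1·7/9 = 19/9.

19/9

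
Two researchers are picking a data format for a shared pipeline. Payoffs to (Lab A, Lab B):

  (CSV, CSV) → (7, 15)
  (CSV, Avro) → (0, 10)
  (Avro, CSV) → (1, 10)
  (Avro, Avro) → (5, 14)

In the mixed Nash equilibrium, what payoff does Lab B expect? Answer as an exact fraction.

Lab A mixes with probability p on CSV, chosen so Lab B is indifferent: 15p + 10(1−p) = 10p + 14(1−p) gives p = 4/9.
Lab B's expected payoff is 15·4/9 + 10·5/9 = 110/9.

110/9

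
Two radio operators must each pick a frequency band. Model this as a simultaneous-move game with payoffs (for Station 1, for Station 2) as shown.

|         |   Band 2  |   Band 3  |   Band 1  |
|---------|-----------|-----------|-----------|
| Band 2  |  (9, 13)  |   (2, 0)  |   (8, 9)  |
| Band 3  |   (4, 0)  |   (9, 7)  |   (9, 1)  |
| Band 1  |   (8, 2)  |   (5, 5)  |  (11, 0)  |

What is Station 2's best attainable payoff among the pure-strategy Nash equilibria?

13

Both Band 2 is a pure NE (Station 1: 9 ≥ 8; Station 2: 13 ≥ 9). Station 2 gets 13.
Both Band 3 is a pure NE (Station 1: 9 ≥ 5; Station 2: 7 ≥ 1). Station 2 gets 7.
Every other cell has a profitable deviation for at least one player. Highest of {13, 7} is 13.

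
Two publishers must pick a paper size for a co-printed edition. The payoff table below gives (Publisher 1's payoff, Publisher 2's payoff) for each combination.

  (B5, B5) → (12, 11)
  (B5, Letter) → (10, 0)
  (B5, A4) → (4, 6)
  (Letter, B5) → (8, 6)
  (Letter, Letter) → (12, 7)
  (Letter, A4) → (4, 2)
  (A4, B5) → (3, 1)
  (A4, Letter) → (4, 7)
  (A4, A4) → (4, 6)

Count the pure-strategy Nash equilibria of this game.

2

Both B5: Publisher 1 gets 12 (best alternative 8); Publisher 2 gets 11 (best alternative 6). Neither deviates — NE.
Both Letter: Publisher 1 gets 12 (best alternative 10); Publisher 2 gets 7 (best alternative 6). Neither deviates — NE.
Both A4 is not a NE: Publisher 2 would switch to Letter (7 > 6).
No other cell survives both best-response checks, so there are 2 pure NE.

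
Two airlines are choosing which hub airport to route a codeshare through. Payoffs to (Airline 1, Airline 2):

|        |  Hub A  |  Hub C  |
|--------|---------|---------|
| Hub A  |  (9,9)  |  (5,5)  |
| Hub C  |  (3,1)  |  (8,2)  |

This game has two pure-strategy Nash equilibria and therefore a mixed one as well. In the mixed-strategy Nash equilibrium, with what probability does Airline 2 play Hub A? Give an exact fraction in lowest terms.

Airline 2's mix q on Hub A must make Airline 1 indifferent between Hub A and Hub C.
Airline 1's payoff from Hub A: 9q + 5(1−q). From Hub C: 3q + 8(1−q).
Set equal: 6q = 3(1−q) → q = 3/9 = 1/3.

1/3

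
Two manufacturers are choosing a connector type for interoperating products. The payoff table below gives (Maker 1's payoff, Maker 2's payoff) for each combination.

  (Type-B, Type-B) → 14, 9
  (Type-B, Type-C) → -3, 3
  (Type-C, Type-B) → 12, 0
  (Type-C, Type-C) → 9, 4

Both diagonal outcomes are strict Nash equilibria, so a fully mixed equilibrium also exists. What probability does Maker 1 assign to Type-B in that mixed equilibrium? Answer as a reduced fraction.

2/5

Maker 1's mix p on Type-B must make Maker 2 indifferent between Type-B and Type-C.
Maker 2's payoff from Type-B: 9p + 0(1−p). From Type-C: 3p + 4(1−p).
Set equal: 6p = 4(1−p) → p = 4/10 = 2/5.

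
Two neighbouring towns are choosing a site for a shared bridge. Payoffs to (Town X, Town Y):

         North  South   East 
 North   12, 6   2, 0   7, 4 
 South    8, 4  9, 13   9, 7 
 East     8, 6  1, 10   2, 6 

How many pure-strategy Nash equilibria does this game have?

2

Both North: Town X gets 12 (best alternative 8); Town Y gets 6 (best alternative 4). Neither deviates — NE.
Both South: Town X gets 9 (best alternative 2); Town Y gets 13 (best alternative 7). Neither deviates — NE.
Both East is not a NE: Town X would switch to South (9 > 2).
No other cell survives both best-response checks, so there are 2 pure NE.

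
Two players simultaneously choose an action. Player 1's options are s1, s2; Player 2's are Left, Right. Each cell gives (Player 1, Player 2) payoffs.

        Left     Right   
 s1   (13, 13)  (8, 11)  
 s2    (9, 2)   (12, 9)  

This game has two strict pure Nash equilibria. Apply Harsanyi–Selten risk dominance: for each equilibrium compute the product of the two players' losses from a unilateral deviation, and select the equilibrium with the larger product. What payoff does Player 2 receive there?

At (s1, Left): Player 1 loses 13 − 9 = 4 by deviating; Player 2 loses 13 − 11 = 2. Product = 4·2 = 8.
At (s2, Right): Player 1 loses 12 − 8 = 4 by deviating; Player 2 loses 9 − 2 = 7. Product = 4·7 = 28.
28 > 8, so (s2, Right) is risk-dominant. Player 2's payoff there is 9.

9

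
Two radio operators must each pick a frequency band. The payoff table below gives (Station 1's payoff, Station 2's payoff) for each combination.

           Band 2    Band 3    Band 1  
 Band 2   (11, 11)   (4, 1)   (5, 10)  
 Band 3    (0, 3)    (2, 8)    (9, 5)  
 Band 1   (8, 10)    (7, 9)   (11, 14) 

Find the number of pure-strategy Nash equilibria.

Both Band 2: Station 1 gets 11 (best alternative 8); Station 2 gets 11 (best alternative 10). Neither deviates — NE.
Both Band 1: Station 1 gets 11 (best alternative 9); Station 2 gets 14 (best alternative 10). Neither deviates — NE.
Both Band 3 is not a NE: Station 1 would switch to Band 1 (7 > 2).
No other cell survives both best-response checks, so there are 2 pure NE.

2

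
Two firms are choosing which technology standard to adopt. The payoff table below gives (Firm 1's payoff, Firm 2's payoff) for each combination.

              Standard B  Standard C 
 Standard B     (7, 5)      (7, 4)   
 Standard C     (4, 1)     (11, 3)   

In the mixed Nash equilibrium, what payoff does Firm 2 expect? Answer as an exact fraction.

11/3

Firm 1 mixes with probability p on Standard B, chosen so Firm 2 is indifferent: 5p + 1(1−p) = 4p + 3(1−p) gives p = 2/3.
Firm 2's expected payoff is 5·2/3 + 1·1/3 = 11/3.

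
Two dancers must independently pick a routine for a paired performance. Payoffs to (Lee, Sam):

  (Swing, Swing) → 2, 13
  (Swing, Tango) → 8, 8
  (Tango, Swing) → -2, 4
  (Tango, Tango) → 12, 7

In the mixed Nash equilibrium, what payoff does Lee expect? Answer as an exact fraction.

Sam mixes with probability q on Swing, chosen so Lee is indifferent: 2q + 8(1−q) = (-2)q + 12(1−q) gives q = 1/2.
Lee's expected payoff (from either row, since indifferent) is 2·1/2 + 8·1/2 = 5.

5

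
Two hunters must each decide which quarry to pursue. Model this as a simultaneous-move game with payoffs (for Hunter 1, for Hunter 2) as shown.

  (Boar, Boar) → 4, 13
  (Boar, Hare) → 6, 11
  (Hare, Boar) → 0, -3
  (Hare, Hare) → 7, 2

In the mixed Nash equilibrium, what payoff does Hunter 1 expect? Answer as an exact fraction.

Hunter 2 mixes with probability q on Boar, chosen so Hunter 1 is indifferent: 4q + 6(1−q) = 0q + 7(1−q) gives q = 1/5.
Hunter 1's expected payoff (from either row, since indifferent) is 4·1/5 + 6·4/5 = 28/5.

28/5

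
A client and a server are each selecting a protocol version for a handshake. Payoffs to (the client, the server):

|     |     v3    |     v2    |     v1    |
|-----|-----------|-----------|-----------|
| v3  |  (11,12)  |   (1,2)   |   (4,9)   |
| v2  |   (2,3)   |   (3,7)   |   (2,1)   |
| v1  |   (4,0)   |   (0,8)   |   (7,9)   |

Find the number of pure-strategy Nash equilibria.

3

Both v3: the client gets 11 (best alternative 4); the server gets 12 (best alternative 9). Neither deviates — NE.
Both v2: the client gets 3 (best alternative 1); the server gets 7 (best alternative 3). Neither deviates — NE.
Both v1: the client gets 7 (best alternative 4); the server gets 9 (best alternative 8). Neither deviates — NE.
(v1, v3) is not a NE: the client would switch to v3 (11 > 4).
No other cell survives both best-response checks, so there are 3 pure NE.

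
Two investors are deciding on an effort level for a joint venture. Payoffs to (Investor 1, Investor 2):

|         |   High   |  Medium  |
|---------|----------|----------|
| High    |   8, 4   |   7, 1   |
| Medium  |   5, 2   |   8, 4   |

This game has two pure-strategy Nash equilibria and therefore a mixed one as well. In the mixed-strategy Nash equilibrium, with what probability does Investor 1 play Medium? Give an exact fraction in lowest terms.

3/5

Investor 1's mix p on High must make Investor 2 indifferent between High and Medium.
Investor 2's payoff from High: 4p + 2(1−p). From Medium: 1p + 4(1−p).
Set equal: 3p = 2(1−p) → p = 2/5.
Probability on Medium is 1 − 2/5 = 3/5.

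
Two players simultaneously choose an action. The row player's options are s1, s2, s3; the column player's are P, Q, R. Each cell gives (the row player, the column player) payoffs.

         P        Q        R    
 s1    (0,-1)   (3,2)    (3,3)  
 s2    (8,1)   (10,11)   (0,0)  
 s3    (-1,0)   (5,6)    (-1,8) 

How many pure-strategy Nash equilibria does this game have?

(s1, R): the row player gets 3 (best alternative 0); the column player gets 3 (best alternative 2). Neither deviates — NE.
(s2, Q): the row player gets 10 (best alternative 5); the column player gets 11 (best alternative 1). Neither deviates — NE.
(s1, P) is not a NE: the row player would switch to s2 (8 > 0).
No other cell survives both best-response checks, so there are 2 pure NE.

2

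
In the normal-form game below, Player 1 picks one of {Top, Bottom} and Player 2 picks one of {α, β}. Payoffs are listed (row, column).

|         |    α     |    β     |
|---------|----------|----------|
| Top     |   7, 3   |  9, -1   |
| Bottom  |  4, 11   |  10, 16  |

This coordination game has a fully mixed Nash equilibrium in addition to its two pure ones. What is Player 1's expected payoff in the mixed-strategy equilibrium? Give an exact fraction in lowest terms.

17/2

Player 2 mixes with probability q on α, chosen so Player 1 is indifferent: 7q + 9(1−q) = 4q + 10(1−q) gives q = 1/4.
Player 1's expected payoff (from either row, since indifferent) is 7·1/4 + 9·3/4 = 17/2.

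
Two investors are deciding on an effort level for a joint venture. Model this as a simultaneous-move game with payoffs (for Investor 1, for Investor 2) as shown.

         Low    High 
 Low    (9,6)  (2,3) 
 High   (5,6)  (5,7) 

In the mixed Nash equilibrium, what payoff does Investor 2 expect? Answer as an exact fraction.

6

Investor 1 mixes with probability p on Low, chosen so Investor 2 is indifferent: 6p + 6(1−p) = 3p + 7(1−p) gives p = 1/4.
Investor 2's expected payoff is 6·1/4 + 6·3/4 = 6.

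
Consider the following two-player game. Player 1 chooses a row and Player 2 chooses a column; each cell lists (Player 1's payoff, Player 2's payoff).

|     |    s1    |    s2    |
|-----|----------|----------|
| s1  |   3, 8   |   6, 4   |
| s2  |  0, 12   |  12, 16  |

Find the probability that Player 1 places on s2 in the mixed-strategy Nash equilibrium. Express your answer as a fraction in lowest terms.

Player 1's mix p on s1 must make Player 2 indifferent between s1 and s2.
Player 2's payoff from s1: 8p + 12(1−p). From s2: 4p + 16(1−p).
Set equal: 4p = 4(1−p) → p = 4/8 = 1/2.
Probability on s2 is 1 − 1/2 = 1/2.

1/2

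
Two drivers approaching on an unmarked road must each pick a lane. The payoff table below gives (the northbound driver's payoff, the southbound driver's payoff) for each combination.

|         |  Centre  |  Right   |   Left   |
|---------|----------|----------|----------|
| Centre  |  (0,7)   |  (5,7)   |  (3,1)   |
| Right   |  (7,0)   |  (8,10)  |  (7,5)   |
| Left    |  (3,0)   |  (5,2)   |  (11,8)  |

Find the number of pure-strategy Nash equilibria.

Both Right: the northbound driver gets 8 (best alternative 5); the southbound driver gets 10 (best alternative 5). Neither deviates — NE.
Both Left: the northbound driver gets 11 (best alternative 7); the southbound driver gets 8 (best alternative 2). Neither deviates — NE.
Both Centre is not a NE: the northbound driver would switch to Right (7 > 0).
No other cell survives both best-response checks, so there are 2 pure NE.

2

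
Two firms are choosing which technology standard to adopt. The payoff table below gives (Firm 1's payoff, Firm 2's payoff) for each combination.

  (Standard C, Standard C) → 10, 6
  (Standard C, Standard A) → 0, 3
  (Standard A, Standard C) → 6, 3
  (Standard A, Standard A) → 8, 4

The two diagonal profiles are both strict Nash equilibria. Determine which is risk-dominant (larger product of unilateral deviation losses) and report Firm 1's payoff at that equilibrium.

At both Standard C: Firm 1 loses 10 − 6 = 4 by deviating; Firm 2 loses 6 − 3 = 3. Product = 4·3 = 12.
At both Standard A: Firm 1 loses 8 − 0 = 8 by deviating; Firm 2 loses 4 − 3 = 1. Product = 8·1 = 8.
12 > 8, so both Standard C is risk-dominant. Firm 1's payoff there is 10.

10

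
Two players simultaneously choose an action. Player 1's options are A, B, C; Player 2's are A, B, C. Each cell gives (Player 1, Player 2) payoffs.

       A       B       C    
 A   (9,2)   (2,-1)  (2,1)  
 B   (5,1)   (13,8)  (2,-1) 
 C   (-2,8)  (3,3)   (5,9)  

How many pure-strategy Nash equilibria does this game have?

3

Both A: Player 1 gets 9 (best alternative 5); Player 2 gets 2 (best alternative 1). Neither deviates — NE.
Both B: Player 1 gets 13 (best alternative 3); Player 2 gets 8 (best alternative 1). Neither deviates — NE.
Both C: Player 1 gets 5 (best alternative 2); Player 2 gets 9 (best alternative 8). Neither deviates — NE.
(B, C) is not a NE: Player 1 would switch to C (5 > 2).
No other cell survives both best-response checks, so there are 3 pure NE.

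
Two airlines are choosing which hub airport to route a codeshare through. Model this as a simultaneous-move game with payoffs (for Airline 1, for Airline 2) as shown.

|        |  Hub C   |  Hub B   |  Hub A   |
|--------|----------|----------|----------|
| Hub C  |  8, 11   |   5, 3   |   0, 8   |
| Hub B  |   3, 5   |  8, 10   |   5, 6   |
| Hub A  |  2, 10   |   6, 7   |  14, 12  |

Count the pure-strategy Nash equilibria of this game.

Both Hub C: Airline 1 gets 8 (best alternative 3); Airline 2 gets 11 (best alternative 8). Neither deviates — NE.
Both Hub B: Airline 1 gets 8 (best alternative 6); Airline 2 gets 10 (best alternative 6). Neither deviates — NE.
Both Hub A: Airline 1 gets 14 (best alternative 5); Airline 2 gets 12 (best alternative 10). Neither deviates — NE.
(Hub B, Hub C) is not a NE: Airline 1 would switch to Hub C (8 > 3).
No other cell survives both best-response checks, so there are 3 pure NE.

3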